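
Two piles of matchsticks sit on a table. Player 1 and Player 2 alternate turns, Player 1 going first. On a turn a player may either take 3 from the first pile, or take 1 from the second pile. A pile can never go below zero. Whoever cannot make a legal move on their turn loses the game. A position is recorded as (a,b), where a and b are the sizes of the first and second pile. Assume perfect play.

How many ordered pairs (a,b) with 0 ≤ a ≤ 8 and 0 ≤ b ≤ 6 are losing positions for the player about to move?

Use the standard recursion: the mover loses at a terminal position; elsewhere, the mover wins exactly when some move hands the opponent an L position.
Every move lowers a or b (never raises either), so fill the grid row by row in increasing a, and left to right within a row: each cell's successors are then already labelled.
      b=0  b=1  b=2  b=3  b=4  b=5  b=6
a=0:    L    W    L    W    L    W    L
a=1:    L    W    L    W    L    W    L
a=2:    L    W    L    W    L    W    L
a=3:    W    L    W    L    W    L    W
a=4:    W    L    W    L    W    L    W
a=5:    W    L    W    L    W    L    W
a=6:    L    W    L    W    L    W    L
a=7:    L    W    L    W    L    W    L
a=8:    L    W    L    W    L    W    L
Cells with no legal move (terminal, hence L): (0,0), (1,0), (2,0).
The remaining L cells, each justified by listing all of its moves:
(0,2): only reaches (0,1)(W), which is W → L
(0,4): only reaches (0,3)(W), which is W → L
(0,6): only reaches (0,5)(W), which is W → L
(1,2): only reaches (1,1)(W), which is W → L
(1,4): only reaches (1,3)(W), which is W → L
(1,6): only reaches (1,5)(W), which is W → L
(2,2): only reaches (2,1)(W), which is W → L
(2,4): only reaches (2,3)(W), which is W → L
(2,6): only reaches (2,5)(W), which is W → L
(3,1): only reaches (0,1)(W), (3,0)(W), all W → L
(3,3): only reaches (0,3)(W), (3,2)(W), all W → L
(3,5): only reaches (0,5)(W), (3,4)(W), all W → L
(4,1): only reaches (1,1)(W), (4,0)(W), all W → L
(4,3): only reaches (1,3)(W), (4,2)(W), all W → L
(4,5): only reaches (1,5)(W), (4,4)(W), all W → L
(5,1): only reaches (2,1)(W), (5,0)(W), all W → L
(5,3): only reaches (2,3)(W), (5,2)(W), all W → L
(5,5): only reaches (2,5)(W), (5,4)(W), all W → L
(6,0): only reaches (3,0)(W), which is W → L
(6,2): only reaches (3,2)(W), (6,1)(W), all W → L
(6,4): only reaches (3,4)(W), (6,3)(W), all W → L
(6,6): only reaches (3,6)(W), (6,5)(W), all W → L
(7,0): only reaches (4,0)(W), which is W → L
(7,2): only reaches (4,2)(W), (7,1)(W), all W → L
(7,4): only reaches (4,4)(W), (7,3)(W), all W → L
(7,6): only reaches (4,6)(W), (7,5)(W), all W → L
(8,0): only reaches (5,0)(W), which is W → L
(8,2): only reaches (5,2)(W), (8,1)(W), all W → L
(8,4): only reaches (5,4)(W), (8,3)(W), all W → L
(8,6): only reaches (5,6)(W), (8,5)(W), all W → L
Every other cell has at least one move into one of the L cells above, so it is W.
L cells per row: a=0: 4, a=1: 4, a=2: 4, a=3: 3, a=4: 3, a=5: 3, a=6: 4, a=7: 4, a=8: 4; total 33.

33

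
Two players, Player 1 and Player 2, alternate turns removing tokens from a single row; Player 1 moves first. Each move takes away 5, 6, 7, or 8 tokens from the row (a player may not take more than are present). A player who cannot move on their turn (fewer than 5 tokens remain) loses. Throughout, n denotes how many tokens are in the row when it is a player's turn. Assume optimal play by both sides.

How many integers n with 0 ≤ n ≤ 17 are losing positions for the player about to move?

Work bottom-up. With no move the player to move loses. Otherwise the position is W if at least one move leads to an L position for the opponent, and L if every move leads to a W.
n=0: no move → L
n=1: no move → L
n=2: no move → L
n=3: no move → L
n=4: no move → L
n=5: can move to 0, which is L ⇒ W
n=6: can move to 1, which is L ⇒ W
n=7: can move to 2, which is L ⇒ W
n=8: can move to 3, which is L ⇒ W
n=9: can move to 4, which is L ⇒ W
n=10: can move to 4, which is L ⇒ W
n=11: can move to 4, which is L ⇒ W
n=12: can move to 4, which is L ⇒ W
n=13: moves to 8(W), 7(W), 6(W), 5(W); every one is W ⇒ L
n=14: moves to 9(W), 8(W), 7(W), 6(W); every one is W ⇒ L
n=15: moves to 10(W), 9(W), 8(W), 7(W); every one is W ⇒ L
n=16: moves to 11(W), 10(W), 9(W), 8(W); every one is W ⇒ L
n=17: moves to 12(W), 11(W), 10(W), 9(W); every one is W ⇒ L
L entries with 0 ≤ n ≤ 17: n = 0, 1, 2, 3, 4, 13, 14, 15, 16, 17; that makes 10.

10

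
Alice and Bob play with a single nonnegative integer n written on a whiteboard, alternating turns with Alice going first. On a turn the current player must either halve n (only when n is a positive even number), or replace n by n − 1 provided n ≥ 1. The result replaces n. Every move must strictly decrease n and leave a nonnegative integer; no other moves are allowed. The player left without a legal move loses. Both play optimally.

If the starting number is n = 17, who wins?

Build the W/L table. Terminal = L. A non-terminal position is W if it has a move to some L; otherwise it is L.
n=0: no move → L
n=1: reaches L-position 0 → W
n=2: only reaches 1(W), which is W → L
n=3: reaches L-position 2 → W
n=4: reaches L-position 2 → W
n=5: only reaches 4(W), which is W → L
n=6: reaches L-position 5 → W
n=7: only reaches 6(W), which is W → L
n=8: reaches L-position 7 → W
n=9: only reaches 8(W), which is W → L
n=10: reaches L-position 5 → W
n=11: only reaches 10(W), which is W → L
n=12: reaches L-position 11 → W
n=13: only reaches 12(W), which is W → L
n=14: reaches L-position 7 → W
n=15: only reaches 14(W), which is W → L
n=16: reaches L-position 15 → W
n=17: only reaches 16(W), which is W → L
The starting position 17 is L: whatever Alice does, the opponent receives a W position.

Bob wins.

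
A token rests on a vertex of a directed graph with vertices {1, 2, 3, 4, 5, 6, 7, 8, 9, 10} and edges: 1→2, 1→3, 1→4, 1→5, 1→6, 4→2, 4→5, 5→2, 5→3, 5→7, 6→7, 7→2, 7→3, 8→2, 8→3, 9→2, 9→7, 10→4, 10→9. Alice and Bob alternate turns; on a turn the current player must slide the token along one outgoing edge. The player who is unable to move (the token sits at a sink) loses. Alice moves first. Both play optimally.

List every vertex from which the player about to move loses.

2, 3, 6, 10

Compute win/loss labels from the base case upward. A position with no move is L. Any other position is W if it can reach an L in one move, else L.
Every edge goes from a vertex to one that appears earlier in the order 3, 2, 7, 5, 9, 6, 8, 4, 1, 10, so processing vertices in that order labels each vertex after all of its successors.
3: no outgoing edge → L
2: no outgoing edge → L
7: W (go to 2, an L position)
5: W (go to 2, an L position)
9: W (go to 2, an L position)
6: L (sole option 7(W) is W)
8: W (go to 2, an L position)
4: W (go to 2, an L position)
1: W (go to 6, an L position)
10: L (options 4(W), 9(W) are all W)
The losing starting vertices are exactly the entries labelled L in this table (4 of them).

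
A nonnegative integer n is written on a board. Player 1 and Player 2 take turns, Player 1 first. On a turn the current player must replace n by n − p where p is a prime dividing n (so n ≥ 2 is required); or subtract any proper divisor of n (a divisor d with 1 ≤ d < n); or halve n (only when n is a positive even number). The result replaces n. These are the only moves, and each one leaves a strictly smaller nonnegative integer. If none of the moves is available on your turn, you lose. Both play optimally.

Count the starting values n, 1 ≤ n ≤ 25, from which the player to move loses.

5

Classify positions by backward induction: terminal positions (no move available) are L. From any other position, the mover wins iff some move reaches an L.
n=0: no move → L
n=1: no move → L
n=2: →0(L), so W
n=3: →0(L), so W
n=4: →2(W), 3(W) — all W, so L
n=5: →0(L), so W
n=6: →4(L), so W
n=7: →0(L), so W
n=8: →4(L), so W
n=9: →6(W), 8(W) — all W, so L
n=10: →9(L), so W
n=11: →0(L), so W
n=12: →9(L), so W
n=13: →0(L), so W
n=14: →7(W), 12(W), 13(W) — all W, so L
n=15: →14(L), so W
n=16: →14(L), so W
n=17: →0(L), so W
n=18: →9(L), so W
n=19: →0(L), so W
n=20: →10(W), 15(W), 16(W), 18(W), 19(W) — all W, so L
n=21: →14(L), so W
n=22: →20(L), so W
n=23: →0(L), so W
n=24: →20(L), so W
n=25: →20(L), so W
L entries with 1 ≤ n ≤ 25 (n=0 is outside the asked range and is not counted): n = 1, 4, 9, 14, 20; that makes 5.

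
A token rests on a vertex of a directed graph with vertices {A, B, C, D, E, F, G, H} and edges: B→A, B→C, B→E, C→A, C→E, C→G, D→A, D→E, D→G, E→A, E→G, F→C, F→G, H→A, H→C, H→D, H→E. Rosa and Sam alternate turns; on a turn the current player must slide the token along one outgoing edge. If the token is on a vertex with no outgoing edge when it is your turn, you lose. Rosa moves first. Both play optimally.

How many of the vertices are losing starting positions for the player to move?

Build the W/L table. Terminal = L. A non-terminal position is W if it has a move to some L; otherwise it is L.
Every edge goes from a vertex to one that appears earlier in the order G, A, E, C, B, D, H, F, so processing vertices in that order labels each vertex after all of its successors.
G: no outgoing edge → L
A: no outgoing edge → L
E: reaches L-position A → W
C: reaches L-position A → W
B: reaches L-position A → W
D: reaches L-position A → W
H: reaches L-position A → W
F: reaches L-position G → W
The L vertices are A, G; that is 2 in all.

2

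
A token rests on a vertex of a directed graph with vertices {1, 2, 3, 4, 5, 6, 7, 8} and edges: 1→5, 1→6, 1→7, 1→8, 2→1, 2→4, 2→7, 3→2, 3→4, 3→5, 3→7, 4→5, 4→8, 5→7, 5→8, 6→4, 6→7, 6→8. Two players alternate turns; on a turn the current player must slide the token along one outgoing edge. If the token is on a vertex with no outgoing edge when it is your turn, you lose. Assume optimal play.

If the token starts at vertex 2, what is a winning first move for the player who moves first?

Move to 7.

Positions with no move are L. A position that does have a move is losing for the player to move precisely when every available move leads to a winning position for the opponent. Fill in the labels:
Every edge goes from a vertex to one that appears earlier in the order 7, 8, 5, 4, 6, 1, 2, 3, so processing vertices in that order labels each vertex after all of its successors.
7: no outgoing edge → L
8: no outgoing edge → L
5: W (go to 8, an L position)
4: W (go to 8, an L position)
6: W (go to 8, an L position)
1: W (go to 8, an L position)
2: W (go to 7, an L position)
3: W (go to 7, an L position)
From 2, the L positions reachable in one move are: 7.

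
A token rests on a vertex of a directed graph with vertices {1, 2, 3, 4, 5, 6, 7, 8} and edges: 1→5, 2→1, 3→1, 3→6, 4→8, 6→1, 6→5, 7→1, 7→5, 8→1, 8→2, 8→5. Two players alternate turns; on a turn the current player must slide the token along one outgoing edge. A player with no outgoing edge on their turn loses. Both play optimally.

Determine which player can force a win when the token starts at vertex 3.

The second player wins.

Classify positions by backward induction: terminal positions (no move available) are L. From any other position, the mover wins iff some move reaches an L.
Every edge goes from a vertex to one that appears earlier in the order 5, 1, 2, 8, 7, 6, 3, 4, so processing vertices in that order labels each vertex after all of its successors.
5: no outgoing edge → L
1: can move to 5, which is L ⇒ W
2: the only move is to 1(W), a W ⇒ L
8: can move to 2, which is L ⇒ W
7: can move to 5, which is L ⇒ W
6: can move to 5, which is L ⇒ W
3: moves to 6(W), 1(W); every one is W ⇒ L
4: the only move is to 8(W), a W ⇒ L
The starting position 3 is L: whatever the player to move does, the opponent receives a W position.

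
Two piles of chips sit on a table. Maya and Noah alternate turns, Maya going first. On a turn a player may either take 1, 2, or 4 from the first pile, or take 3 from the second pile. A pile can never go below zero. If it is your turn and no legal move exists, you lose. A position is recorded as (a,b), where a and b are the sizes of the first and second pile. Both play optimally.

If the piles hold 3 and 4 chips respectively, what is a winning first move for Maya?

Compute win/loss labels from the base case upward. A position with no move is L. Any other position is W if it can reach an L in one move, else L.
No move ever increases a pile, so every position that can arise here has a ≤ 3 and b ≤ 4; it is enough to label the cells with 0 ≤ a ≤ 3 and 0 ≤ b ≤ 4.
Every move lowers a or b (never raises either), so fill the grid row by row in increasing a, and left to right within a row: each cell's successors are then already labelled.
      b=0  b=1  b=2  b=3  b=4
a=0:    L    L    L    W    W
a=1:    W    W    W    L    L
a=2:    W    W    W    W    W
a=3:    L    L    L    W    W
Cells with no legal move (terminal, hence L): (0,0), (0,1), (0,2).
The remaining L cells, each justified by listing all of its moves:
(1,3): moves to (0,3)(W), (1,0)(W); every one is W ⇒ L
(1,4): moves to (0,4)(W), (1,1)(W); every one is W ⇒ L
(3,0): moves to (2,0)(W), (1,0)(W); every one is W ⇒ L
(3,1): moves to (2,1)(W), (1,1)(W); every one is W ⇒ L
(3,2): moves to (2,2)(W), (1,2)(W); every one is W ⇒ L
Every other cell has at least one move into one of the L cells above, so it is W.
From (3,4), the L positions reachable in one move are: (1,4), (3,1). Any move reaching one of these is winning.

Move to (1,4).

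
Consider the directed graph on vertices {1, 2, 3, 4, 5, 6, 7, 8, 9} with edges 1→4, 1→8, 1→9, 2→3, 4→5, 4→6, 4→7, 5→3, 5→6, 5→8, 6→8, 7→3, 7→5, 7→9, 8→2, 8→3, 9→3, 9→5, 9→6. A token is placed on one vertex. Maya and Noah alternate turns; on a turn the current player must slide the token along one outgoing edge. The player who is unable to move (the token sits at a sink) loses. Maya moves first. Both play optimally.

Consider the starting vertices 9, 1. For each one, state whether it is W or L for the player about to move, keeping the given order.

9: W, 1: L

Positions with no move are L. A position that does have a move is losing for the player to move precisely when every available move leads to a winning position for the opponent. Fill in the labels:
Every edge goes from a vertex to one that appears earlier in the order 3, 2, 8, 6, 5, 9, 7, 4, 1, so processing vertices in that order labels each vertex after all of its successors.
3: no outgoing edge → L
2: reaches L-position 3 → W
8: reaches L-position 3 → W
6: only reaches 8(W), which is W → L
5: reaches L-position 6 → W
9: reaches L-position 6 → W
7: reaches L-position 3 → W
4: reaches L-position 6 → W
1: only reaches 4(W), 9(W), 8(W), all W → L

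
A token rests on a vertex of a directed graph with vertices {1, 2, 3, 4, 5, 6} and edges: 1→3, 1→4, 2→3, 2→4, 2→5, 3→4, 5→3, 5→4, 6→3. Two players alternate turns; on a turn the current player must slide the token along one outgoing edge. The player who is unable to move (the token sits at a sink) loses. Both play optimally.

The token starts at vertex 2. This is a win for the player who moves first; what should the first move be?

Positions with no move are L. A position that does have a move is losing for the player to move precisely when every available move leads to a winning position for the opponent. Fill in the labels:
Every edge goes from a vertex to one that appears earlier in the order 4, 3, 5, 6, 2, 1, so processing vertices in that order labels each vertex after all of its successors.
4: no outgoing edge → L
3: can move to 4, which is L ⇒ W
5: can move to 4, which is L ⇒ W
6: the only move is to 3(W), a W ⇒ L
2: can move to 4, which is L ⇒ W
1: can move to 4, which is L ⇒ W
From 2, the L positions reachable in one move are: 4.

Move to 4.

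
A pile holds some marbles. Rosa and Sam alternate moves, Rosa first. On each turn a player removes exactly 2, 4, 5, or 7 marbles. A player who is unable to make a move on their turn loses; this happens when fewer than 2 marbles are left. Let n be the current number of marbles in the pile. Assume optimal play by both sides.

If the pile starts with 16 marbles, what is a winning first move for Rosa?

Build the W/L table. Terminal = L. A non-terminal position is W if it has a move to some L; otherwise it is L.
n=0: no move → L
n=1: no move → L
n=2: can move to 0, which is L ⇒ W
n=3: can move to 1, which is L ⇒ W
n=4: can move to 0, which is L ⇒ W
n=5: can move to 1, which is L ⇒ W
n=6: can move to 1, which is L ⇒ W
n=7: can move to 0, which is L ⇒ W
n=8: can move to 1, which is L ⇒ W
n=9: moves to 7(W), 5(W), 4(W), 2(W); every one is W ⇒ L
n=10: moves to 8(W), 6(W), 5(W), 3(W); every one is W ⇒ L
n=11: can move to 9, which is L ⇒ W
n=12: can move to 10, which is L ⇒ W
n=13: can move to 9, which is L ⇒ W
n=14: can move to 10, which is L ⇒ W
n=15: can move to 10, which is L ⇒ W
n=16: can move to 9, which is L ⇒ W
From 16, the L positions reachable in one move are: 9.

Remove 7, leaving 9.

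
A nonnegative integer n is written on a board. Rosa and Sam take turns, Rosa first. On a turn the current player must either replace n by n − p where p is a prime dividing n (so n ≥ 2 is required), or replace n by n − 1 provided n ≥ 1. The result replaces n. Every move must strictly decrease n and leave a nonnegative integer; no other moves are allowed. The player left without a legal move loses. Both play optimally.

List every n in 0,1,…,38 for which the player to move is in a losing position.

Build the W/L table. Terminal = L. A non-terminal position is W if it has a move to some L; otherwise it is L.
n=0: no move → L
n=1: can move to 0, which is L ⇒ W
n=2: can move to 0, which is L ⇒ W
n=3: can move to 0, which is L ⇒ W
n=4: moves to 2(W), 3(W); every one is W ⇒ L
n=5: can move to 0, which is L ⇒ W
n=6: can move to 4, which is L ⇒ W
n=7: can move to 0, which is L ⇒ W
n=8: moves to 6(W), 7(W); every one is W ⇒ L
n=9: can move to 8, which is L ⇒ W
n=10: can move to 8, which is L ⇒ W
n=11: can move to 0, which is L ⇒ W
n=12: moves to 9(W), 10(W), 11(W); every one is W ⇒ L
n=13: can move to 0, which is L ⇒ W
n=14: can move to 12, which is L ⇒ W
n=15: can move to 12, which is L ⇒ W
n=16: moves to 14(W), 15(W); every one is W ⇒ L
n=17: can move to 0, which is L ⇒ W
n=18: can move to 16, which is L ⇒ W
n=19: can move to 0, which is L ⇒ W
n=20: moves to 15(W), 18(W), 19(W); every one is W ⇒ L
n=21: can move to 20, which is L ⇒ W
n=22: can move to 20, which is L ⇒ W
n=23: can move to 0, which is L ⇒ W
n=24: moves to 21(W), 22(W), 23(W); every one is W ⇒ L
n=25: can move to 20, which is L ⇒ W
n=26: can move to 24, which is L ⇒ W
n=27: can move to 24, which is L ⇒ W
n=28: moves to 21(W), 26(W), 27(W); every one is W ⇒ L
n=29: can move to 0, which is L ⇒ W
n=30: can move to 28, which is L ⇒ W
n=31: can move to 0, which is L ⇒ W
n=32: moves to 30(W), 31(W); every one is W ⇒ L
n=33: can move to 32, which is L ⇒ W
n=34: can move to 32, which is L ⇒ W
n=35: can move to 28, which is L ⇒ W
n=36: moves to 33(W), 34(W), 35(W); every one is W ⇒ L
n=37: can move to 0, which is L ⇒ W
n=38: can move to 36, which is L ⇒ W
Reading off the rows marked L gives the requested list; there are 10 such values of n.

0, 4, 8, 12, 16, 20, 24, 28, 32, 36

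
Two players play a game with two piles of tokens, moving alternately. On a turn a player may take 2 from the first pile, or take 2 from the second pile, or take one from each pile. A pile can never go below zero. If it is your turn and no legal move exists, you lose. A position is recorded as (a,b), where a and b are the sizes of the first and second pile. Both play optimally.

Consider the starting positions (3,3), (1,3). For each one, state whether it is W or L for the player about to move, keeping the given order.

Positions with no move are L. A position that does have a move is losing for the player to move precisely when every available move leads to a winning position for the opponent. Fill in the labels:
No move ever increases a pile, so every position that can arise here has a ≤ 3 and b ≤ 3; it is enough to label the cells with 0 ≤ a ≤ 3 and 0 ≤ b ≤ 3.
Every move lowers a or b (never raises either), so fill the grid row by row in increasing a, and left to right within a row: each cell's successors are then already labelled.
      b=0  b=1  b=2  b=3
a=0:    L    L    W    W
a=1:    L    W    W    L
a=2:    W    W    L    L
a=3:    W    L    L    W
Cells with no legal move (terminal, hence L): (0,0), (0,1), (1,0).
The remaining L cells, each justified by listing all of its moves:
(1,3): moves to (1,1)(W), (0,2)(W); every one is W ⇒ L
(2,2): moves to (0,2)(W), (2,0)(W), (1,1)(W); every one is W ⇒ L
(2,3): moves to (0,3)(W), (2,1)(W), (1,2)(W); every one is W ⇒ L
(3,1): moves to (1,1)(W), (2,0)(W); every one is W ⇒ L
(3,2): moves to (1,2)(W), (3,0)(W), (2,1)(W); every one is W ⇒ L
Every other cell has at least one move into one of the L cells above, so it is W.
(3,3): the move to (1,3) reaches an L cell, so W
(1,3): one of the L cells justified above, so L

(3,3): W, (1,3): L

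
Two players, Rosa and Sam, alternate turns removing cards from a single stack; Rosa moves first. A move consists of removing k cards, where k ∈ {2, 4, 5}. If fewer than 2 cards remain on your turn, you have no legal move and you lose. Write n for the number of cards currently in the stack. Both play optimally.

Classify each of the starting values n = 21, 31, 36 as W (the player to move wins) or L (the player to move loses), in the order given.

21: L, 31: W, 36: L

Use the standard recursion: the mover loses at a terminal position; elsewhere, the mover wins exactly when some move hands the opponent an L position.
n=0: no move → L
n=1: no move → L
n=2: reaches L-position 0 → W
n=3: reaches L-position 1 → W
n=4: reaches L-position 0 → W
n=5: reaches L-position 1 → W
n=6: reaches L-position 1 → W
n=7: only reaches 5(W), 3(W), 2(W), all W → L
n=8: only reaches 6(W), 4(W), 3(W), all W → L
n=9: reaches L-position 7 → W
n=10: reaches L-position 8 → W
n=11: reaches L-position 7 → W
n=12: reaches L-position 8 → W
n=13: reaches L-position 8 → W
n=14: only reaches 12(W), 10(W), 9(W), all W → L
n=15: only reaches 13(W), 11(W), 10(W), all W → L
n=16: reaches L-position 14 → W
n=17: reaches L-position 15 → W
n=18: reaches L-position 14 → W
n=19: reaches L-position 15 → W
n=20: reaches L-position 15 → W
n=21: only reaches 19(W), 17(W), 16(W), all W → L
n=22: only reaches 20(W), 18(W), 17(W), all W → L
n=23: reaches L-position 21 → W
n=24: reaches L-position 22 → W
n=25: reaches L-position 21 → W
n=26: reaches L-position 22 → W
n=27: reaches L-position 22 → W
n=28: only reaches 26(W), 24(W), 23(W), all W → L
n=29: only reaches 27(W), 25(W), 24(W), all W → L
n=30: reaches L-position 28 → W
n=31: reaches L-position 29 → W
n=32: reaches L-position 28 → W
n=33: reaches L-position 29 → W
n=34: reaches L-position 29 → W
n=35: only reaches 33(W), 31(W), 30(W), all W → L
n=36: only reaches 34(W), 32(W), 31(W), all W → L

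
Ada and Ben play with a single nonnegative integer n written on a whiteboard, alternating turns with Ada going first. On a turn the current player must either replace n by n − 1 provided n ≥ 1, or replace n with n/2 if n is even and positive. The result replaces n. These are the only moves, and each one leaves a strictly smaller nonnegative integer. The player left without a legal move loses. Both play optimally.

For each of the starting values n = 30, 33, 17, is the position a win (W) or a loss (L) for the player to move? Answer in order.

30: W, 33: L, 17: L

Label each position W (a win for the player to move) or L (a loss). A position with no legal move is L; any other position is W exactly when some move reaches an L, and L when every move reaches a W.
n=0: no move → L
n=1: can move to 0, which is L ⇒ W
n=2: the only move is to 1(W), a W ⇒ L
n=3: can move to 2, which is L ⇒ W
n=4: can move to 2, which is L ⇒ W
n=5: the only move is to 4(W), a W ⇒ L
n=6: can move to 5, which is L ⇒ W
n=7: the only move is to 6(W), a W ⇒ L
n=8: can move to 7, which is L ⇒ W
n=9: the only move is to 8(W), a W ⇒ L
n=10: can move to 5, which is L ⇒ W
n=11: the only move is to 10(W), a W ⇒ L
n=12: can move to 11, which is L ⇒ W
n=13: the only move is to 12(W), a W ⇒ L
n=14: can move to 7, which is L ⇒ W
n=15: the only move is to 14(W), a W ⇒ L
n=16: can move to 15, which is L ⇒ W
n=17: the only move is to 16(W), a W ⇒ L
n=18: can move to 9, which is L ⇒ W
n=19: the only move is to 18(W), a W ⇒ L
n=20: can move to 19, which is L ⇒ W
n=21: the only move is to 20(W), a W ⇒ L
n=22: can move to 11, which is L ⇒ W
n=23: the only move is to 22(W), a W ⇒ L
n=24: can move to 23, which is L ⇒ W
n=25: the only move is to 24(W), a W ⇒ L
n=26: can move to 13, which is L ⇒ W
n=27: the only move is to 26(W), a W ⇒ L
n=28: can move to 27, which is L ⇒ W
n=29: the only move is to 28(W), a W ⇒ L
n=30: can move to 15, which is L ⇒ W
n=31: the only move is to 30(W), a W ⇒ L
n=32: can move to 31, which is L ⇒ W
n=33: the only move is to 32(W), a W ⇒ L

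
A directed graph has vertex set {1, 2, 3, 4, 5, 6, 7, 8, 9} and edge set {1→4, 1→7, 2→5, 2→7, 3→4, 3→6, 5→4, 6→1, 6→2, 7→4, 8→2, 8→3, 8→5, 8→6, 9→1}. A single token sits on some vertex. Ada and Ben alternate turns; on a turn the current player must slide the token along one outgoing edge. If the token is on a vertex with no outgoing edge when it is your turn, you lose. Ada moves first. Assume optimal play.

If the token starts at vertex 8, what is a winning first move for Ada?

Label each position W (a win for the player to move) or L (a loss). A position with no legal move is L; any other position is W exactly when some move reaches an L, and L when every move reaches a W.
Every edge goes from a vertex to one that appears earlier in the order 4, 5, 7, 1, 2, 9, 6, 3, 8, so processing vertices in that order labels each vertex after all of its successors.
4: no outgoing edge → L
5: W (go to 4, an L position)
7: W (go to 4, an L position)
1: W (go to 4, an L position)
2: L (options 7(W), 5(W) are all W)
9: L (sole option 1(W) is W)
6: W (go to 2, an L position)
3: W (go to 4, an L position)
8: W (go to 2, an L position)
From 8, the L positions reachable in one move are: 2.

Move to 2.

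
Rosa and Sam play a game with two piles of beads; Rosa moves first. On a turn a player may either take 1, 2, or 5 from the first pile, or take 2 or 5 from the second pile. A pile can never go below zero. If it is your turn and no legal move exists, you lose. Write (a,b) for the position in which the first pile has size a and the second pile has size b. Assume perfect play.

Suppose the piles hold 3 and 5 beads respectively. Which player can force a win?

Positions with no move are L. A position that does have a move is losing for the player to move precisely when every available move leads to a winning position for the opponent. Fill in the labels:
No move ever increases a pile, so every position that can arise here has a ≤ 3 and b ≤ 5; it is enough to label the cells with 0 ≤ a ≤ 3 and 0 ≤ b ≤ 5.
Every move lowers a or b (never raises either), so fill the grid row by row in increasing a, and left to right within a row: each cell's successors are then already labelled.
      b=0  b=1  b=2  b=3  b=4  b=5
a=0:    L    L    W    W    L    W
a=1:    W    W    L    L    W    W
a=2:    W    W    W    W    W    L
a=3:    L    L    W    W    L    W
Cells with no legal move (terminal, hence L): (0,0), (0,1).
The remaining L cells, each justified by listing all of its moves:
(0,4): only reaches (0,2)(W), which is W → L
(1,2): only reaches (0,2)(W), (1,0)(W), all W → L
(1,3): only reaches (0,3)(W), (1,1)(W), all W → L
(2,5): only reaches (1,5)(W), (0,5)(W), (2,3)(W), (2,0)(W), all W → L
(3,0): only reaches (2,0)(W), (1,0)(W), all W → L
(3,1): only reaches (2,1)(W), (1,1)(W), all W → L
(3,4): only reaches (2,4)(W), (1,4)(W), (3,2)(W), all W → L
Every other cell has at least one move into one of the L cells above, so it is W.
The starting position (3,5) is W: Rosa should move to (2,5), handing over an L position.

Rosa wins.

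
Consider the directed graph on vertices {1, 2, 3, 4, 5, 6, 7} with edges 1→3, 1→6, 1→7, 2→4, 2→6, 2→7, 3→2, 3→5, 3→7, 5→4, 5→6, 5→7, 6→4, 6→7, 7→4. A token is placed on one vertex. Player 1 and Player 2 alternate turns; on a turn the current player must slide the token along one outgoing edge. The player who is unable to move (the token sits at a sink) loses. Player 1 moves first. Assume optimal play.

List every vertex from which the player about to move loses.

Work bottom-up. With no move the player to move loses. Otherwise the position is W if at least one move leads to an L position for the opponent, and L if every move leads to a W.
Every edge goes from a vertex to one that appears earlier in the order 4, 7, 6, 2, 5, 3, 1, so processing vertices in that order labels each vertex after all of its successors.
4: no outgoing edge → L
7: W (go to 4, an L position)
6: W (go to 4, an L position)
2: W (go to 4, an L position)
5: W (go to 4, an L position)
3: L (options 5(W), 2(W), 7(W) are all W)
1: W (go to 3, an L position)
The losing starting vertices are exactly the entries labelled L in this table (2 of them).

3, 4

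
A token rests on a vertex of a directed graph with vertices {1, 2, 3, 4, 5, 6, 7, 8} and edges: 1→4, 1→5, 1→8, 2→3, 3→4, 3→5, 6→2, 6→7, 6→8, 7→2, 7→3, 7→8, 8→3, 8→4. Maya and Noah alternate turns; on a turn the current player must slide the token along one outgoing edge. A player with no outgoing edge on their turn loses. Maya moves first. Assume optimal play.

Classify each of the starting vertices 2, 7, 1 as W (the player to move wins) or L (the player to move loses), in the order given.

2: L, 7: W, 1: W

Work bottom-up. With no move the player to move loses. Otherwise the position is W if at least one move leads to an L position for the opponent, and L if every move leads to a W.
Every edge goes from a vertex to one that appears earlier in the order 5, 4, 3, 8, 1, 2, 7, 6, so processing vertices in that order labels each vertex after all of its successors.
5: no outgoing edge → L
4: no outgoing edge → L
3: reaches L-position 4 → W
8: reaches L-position 4 → W
1: reaches L-position 4 → W
2: only reaches 3(W), which is W → L
7: reaches L-position 2 → W
6: reaches L-position 2 → W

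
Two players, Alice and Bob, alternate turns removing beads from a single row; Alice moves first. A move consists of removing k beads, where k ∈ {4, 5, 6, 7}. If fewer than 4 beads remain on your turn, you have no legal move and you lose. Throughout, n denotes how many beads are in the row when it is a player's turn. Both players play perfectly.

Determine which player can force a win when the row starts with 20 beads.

Alice wins.

Positions with no move are L. A position that does have a move is losing for the player to move precisely when every available move leads to a winning position for the opponent. Fill in the labels:
n=0: no move → L
n=1: no move → L
n=2: no move → L
n=3: no move → L
n=4: →0(L), so W
n=5: →1(L), so W
n=6: →2(L), so W
n=7: →3(L), so W
n=8: →3(L), so W
n=9: →3(L), so W
n=10: →3(L), so W
n=11: →7(W), 6(W), 5(W), 4(W) — all W, so L
n=12: →8(W), 7(W), 6(W), 5(W) — all W, so L
n=13: →9(W), 8(W), 7(W), 6(W) — all W, so L
n=14: →10(W), 9(W), 8(W), 7(W) — all W, so L
n=15: →11(L), so W
n=16: →12(L), so W
n=17: →13(L), so W
n=18: →14(L), so W
n=19: →14(L), so W
n=20: →14(L), so W
From 20 Alice can remove 6, leaving 14, reaching an L position.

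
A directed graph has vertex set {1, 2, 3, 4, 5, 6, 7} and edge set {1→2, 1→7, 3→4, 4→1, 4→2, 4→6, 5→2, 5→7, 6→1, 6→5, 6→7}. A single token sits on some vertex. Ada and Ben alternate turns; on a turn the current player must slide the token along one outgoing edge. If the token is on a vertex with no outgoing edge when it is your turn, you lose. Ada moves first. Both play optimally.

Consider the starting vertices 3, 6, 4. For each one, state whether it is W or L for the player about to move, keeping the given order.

3: L, 6: W, 4: W

Classify positions by backward induction: terminal positions (no move available) are L. From any other position, the mover wins iff some move reaches an L.
Every edge goes from a vertex to one that appears earlier in the order 2, 7, 5, 1, 6, 4, 3, so processing vertices in that order labels each vertex after all of its successors.
2: no outgoing edge → L
7: no outgoing edge → L
5: W (go to 7, an L position)
1: W (go to 7, an L position)
6: W (go to 7, an L position)
4: W (go to 2, an L position)
3: L (sole option 4(W) is W)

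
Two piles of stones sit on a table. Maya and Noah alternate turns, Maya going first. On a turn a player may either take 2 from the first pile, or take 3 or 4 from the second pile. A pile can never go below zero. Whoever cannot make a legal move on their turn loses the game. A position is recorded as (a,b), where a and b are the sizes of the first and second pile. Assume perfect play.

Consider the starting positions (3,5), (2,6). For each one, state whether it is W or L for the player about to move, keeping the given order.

(3,5): L, (2,6): W

Positions with no move are L. A position that does have a move is losing for the player to move precisely when every available move leads to a winning position for the opponent. Fill in the labels:
No move ever increases a pile, so every position that can arise here has a ≤ 3 and b ≤ 6; it is enough to label the cells with 0 ≤ a ≤ 3 and 0 ≤ b ≤ 6.
Every move lowers a or b (never raises either), so fill the grid row by row in increasing a, and left to right within a row: each cell's successors are then already labelled.
      b=0  b=1  b=2  b=3  b=4  b=5  b=6
a=0:    L    L    L    W    W    W    W
a=1:    L    L    L    W    W    W    W
a=2:    W    W    W    L    L    L    W
a=3:    W    W    W    L    L    L    W
Cells with no legal move (terminal, hence L): (0,0), (0,1), (0,2), (1,0), (1,1), (1,2).
The remaining L cells, each justified by listing all of its moves:
(2,3): moves to (0,3)(W), (2,0)(W); every one is W ⇒ L
(2,4): moves to (0,4)(W), (2,1)(W), (2,0)(W); every one is W ⇒ L
(2,5): moves to (0,5)(W), (2,2)(W), (2,1)(W); every one is W ⇒ L
(3,3): moves to (1,3)(W), (3,0)(W); every one is W ⇒ L
(3,4): moves to (1,4)(W), (3,1)(W), (3,0)(W); every one is W ⇒ L
(3,5): moves to (1,5)(W), (3,2)(W), (3,1)(W); every one is W ⇒ L
Every other cell has at least one move into one of the L cells above, so it is W.
(3,5): one of the L cells justified above, so L
(2,6): the move to (2,3) reaches an L cell, so W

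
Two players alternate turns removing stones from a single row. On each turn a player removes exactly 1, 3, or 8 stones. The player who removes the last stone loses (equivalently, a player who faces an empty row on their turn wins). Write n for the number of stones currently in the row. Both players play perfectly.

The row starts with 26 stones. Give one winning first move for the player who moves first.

Classify positions by backward induction: terminal positions (no move available) are W. From any other position, the mover wins iff some move reaches an L.
n=0: no move; the opponent has just taken the last stone and therefore loses → W
n=1: the only move is to 0(W), a W ⇒ L
n=2: can move to 1, which is L ⇒ W
n=3: moves to 2(W), 0(W); every one is W ⇒ L
n=4: can move to 3, which is L ⇒ W
n=5: moves to 4(W), 2(W); every one is W ⇒ L
n=6: can move to 5, which is L ⇒ W
n=7: moves to 6(W), 4(W); every one is W ⇒ L
n=8: can move to 7, which is L ⇒ W
n=9: can move to 1, which is L ⇒ W
n=10: can move to 7, which is L ⇒ W
n=11: can move to 3, which is L ⇒ W
n=12: moves to 11(W), 9(W), 4(W); every one is W ⇒ L
n=13: can move to 12, which is L ⇒ W
n=14: moves to 13(W), 11(W), 6(W); every one is W ⇒ L
n=15: can move to 14, which is L ⇒ W
n=16: moves to 15(W), 13(W), 8(W); every one is W ⇒ L
n=17: can move to 16, which is L ⇒ W
n=18: moves to 17(W), 15(W), 10(W); every one is W ⇒ L
n=19: can move to 18, which is L ⇒ W
n=20: can move to 12, which is L ⇒ W
n=21: can move to 18, which is L ⇒ W
n=22: can move to 14, which is L ⇒ W
n=23: moves to 22(W), 20(W), 15(W); every one is W ⇒ L
n=24: can move to 23, which is L ⇒ W
n=25: moves to 24(W), 22(W), 17(W); every one is W ⇒ L
n=26: can move to 25, which is L ⇒ W
From 26, the L positions reachable in one move are: 25, 23, 18. Any move reaching one of these is winning.

Remove 1, leaving 25.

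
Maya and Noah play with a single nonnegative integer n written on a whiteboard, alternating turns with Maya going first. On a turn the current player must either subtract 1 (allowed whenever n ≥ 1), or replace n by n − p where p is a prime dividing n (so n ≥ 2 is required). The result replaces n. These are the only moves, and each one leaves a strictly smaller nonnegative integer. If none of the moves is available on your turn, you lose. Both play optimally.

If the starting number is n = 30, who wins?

Maya wins.

Classify positions by backward induction: terminal positions (no move available) are L. From any other position, the mover wins iff some move reaches an L.
n=0: no move → L
n=1: can move to 0, which is L ⇒ W
n=2: can move to 0, which is L ⇒ W
n=3: can move to 0, which is L ⇒ W
n=4: moves to 2(W), 3(W); every one is W ⇒ L
n=5: can move to 0, which is L ⇒ W
n=6: can move to 4, which is L ⇒ W
n=7: can move to 0, which is L ⇒ W
n=8: moves to 6(W), 7(W); every one is W ⇒ L
n=9: can move to 8, which is L ⇒ W
n=10: can move to 8, which is L ⇒ W
n=11: can move to 0, which is L ⇒ W
n=12: moves to 9(W), 10(W), 11(W); every one is W ⇒ L
n=13: can move to 0, which is L ⇒ W
n=14: can move to 12, which is L ⇒ W
n=15: can move to 12, which is L ⇒ W
n=16: moves to 14(W), 15(W); every one is W ⇒ L
n=17: can move to 0, which is L ⇒ W
n=18: can move to 16, which is L ⇒ W
n=19: can move to 0, which is L ⇒ W
n=20: moves to 15(W), 18(W), 19(W); every one is W ⇒ L
n=21: can move to 20, which is L ⇒ W
n=22: can move to 20, which is L ⇒ W
n=23: can move to 0, which is L ⇒ W
n=24: moves to 21(W), 22(W), 23(W); every one is W ⇒ L
n=25: can move to 20, which is L ⇒ W
n=26: can move to 24, which is L ⇒ W
n=27: can move to 24, which is L ⇒ W
n=28: moves to 21(W), 26(W), 27(W); every one is W ⇒ L
n=29: can move to 0, which is L ⇒ W
n=30: can move to 28, which is L ⇒ W
From 30 Maya can move to 28, reaching an L position.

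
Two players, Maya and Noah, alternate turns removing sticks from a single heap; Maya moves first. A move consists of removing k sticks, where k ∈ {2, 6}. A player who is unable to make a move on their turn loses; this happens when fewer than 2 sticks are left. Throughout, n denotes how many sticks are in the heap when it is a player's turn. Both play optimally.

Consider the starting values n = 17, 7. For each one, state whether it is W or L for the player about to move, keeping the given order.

17: L, 7: W

Compute win/loss labels from the base case upward. A position with no move is L. Any other position is W if it can reach an L in one move, else L.
n=0: no move → L
n=1: no move → L
n=2: →0(L), so W
n=3: →1(L), so W
n=4: →2(W) only, which is W, so L
n=5: →3(W) only, which is W, so L
n=6: →4(L), so W
n=7: →5(L), so W
n=8: →6(W), 2(W) — all W, so L
n=9: →7(W), 3(W) — all W, so L
n=10: →8(L), so W
n=11: →9(L), so W
n=12: →10(W), 6(W) — all W, so L
n=13: →11(W), 7(W) — all W, so L
n=14: →12(L), so W
n=15: →13(L), so W
n=16: →14(W), 10(W) — all W, so L
n=17: →15(W), 11(W) — all W, so L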